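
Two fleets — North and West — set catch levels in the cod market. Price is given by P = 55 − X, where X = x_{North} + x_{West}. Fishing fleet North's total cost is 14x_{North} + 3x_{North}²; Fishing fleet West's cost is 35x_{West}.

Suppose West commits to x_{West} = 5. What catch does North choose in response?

4.5

Fishing fleet North's profit: π = x_{North}(55 − (x_{North} + x_{West})) − 14x_{North} − 3x_{North}².
∂π/∂x_{North} = 41 − 8x_{North} − x_{West} = 0, so x_{North} = 5.125 − 0.125x_{West}.
At x_{West} = 5: x_{North} = 5.125 − 0.125·5 = 4.5.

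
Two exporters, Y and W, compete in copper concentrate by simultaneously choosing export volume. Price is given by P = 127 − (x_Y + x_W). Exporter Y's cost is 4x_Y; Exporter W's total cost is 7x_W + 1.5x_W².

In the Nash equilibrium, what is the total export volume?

Exporter Y's profit: π = x_Y(127 − (x_Y + x_W)) − 4x_Y.
∂π/∂x_Y = 123 − 2x_Y − x_W = 0, so x_Y = 61.5 − 0.5x_W.
For W: ∂π/∂x_W = 120 − 5x_W − x_Y = 0 ⇒ x_W = 24 − 0.2x_Y.
Plugging x_W into Y's best response: x_Y = 61.5 − 0.5(24 − 0.2x_Y) ⇒ 0.9x_Y = 49.5, so x_Y = 55.
Then x_W = 24 − 0.2·55 = 13.
Total export volume: 55 + 13 = 68.

68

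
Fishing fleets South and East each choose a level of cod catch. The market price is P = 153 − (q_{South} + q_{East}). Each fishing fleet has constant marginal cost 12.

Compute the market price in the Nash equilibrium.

Fishing fleet South's profit: π = q_{South}(153 − (q_{South} + q_{East})) − 12q_{South}.
∂π/∂q_{South} = 141 − 2q_{South} − q_{East} = 0, so q_{South} = 70.5 − 0.5q_{East}.
The game is symmetric, so in equilibrium q_{East} = q_{South}: the reaction function gives 1.5q_{South} = 70.5, hence q_{South} = 47.
Equilibrium price: P = 153 − 94 = 59.

59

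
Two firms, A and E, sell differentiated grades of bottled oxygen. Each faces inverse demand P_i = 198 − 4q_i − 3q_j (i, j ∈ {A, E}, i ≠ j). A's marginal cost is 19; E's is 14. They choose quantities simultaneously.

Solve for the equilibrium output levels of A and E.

16, 17

Firm A's profit: π = q_A(198 − 4q_A − 3q_E) − 19q_A.
∂π/∂q_A = 179 − 8q_A − 3q_E = 0 ⇒ q_A = 22.375 − 0.375q_E.
Similarly q_E = 23 − 0.375q_A.
Substituting the second reaction function into the first: q_A = 22.375 − 0.375(23 − 0.375q_A), which gives (55/64)q_A = 13.75 ⇒ q_A = 16.
Then q_E = 23 − 0.375·16 = 17.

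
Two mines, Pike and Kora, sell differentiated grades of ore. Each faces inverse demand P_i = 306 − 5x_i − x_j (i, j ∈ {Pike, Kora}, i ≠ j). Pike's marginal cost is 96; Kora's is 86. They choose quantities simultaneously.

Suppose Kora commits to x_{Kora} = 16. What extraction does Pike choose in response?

Mine Pike's profit: π = x_{Pike}(306 − 5x_{Pike} − x_{Kora}) − 96x_{Pike}.
∂π/∂x_{Pike} = 210 − 10x_{Pike} − x_{Kora} = 0 ⇒ x_{Pike} = 21 − 0.1x_{Kora}.
At x_{Kora} = 16: x_{Pike} = 21 − 0.1·16 = 19.4.

19.4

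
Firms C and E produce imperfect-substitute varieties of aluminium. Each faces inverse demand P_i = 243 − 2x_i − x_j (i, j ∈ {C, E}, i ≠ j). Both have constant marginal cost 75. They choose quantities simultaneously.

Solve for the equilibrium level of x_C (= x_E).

Firm C's profit: π = x_C(243 − 2x_C − x_E) − 75x_C.
∂π/∂x_C = 168 − 4x_C − x_E = 0 ⇒ x_C = 42 − 0.25x_E.
By symmetry x_E = x_C; substituting into the reaction function, 1.25x_C = 42 and x_C = 33.6.

33.6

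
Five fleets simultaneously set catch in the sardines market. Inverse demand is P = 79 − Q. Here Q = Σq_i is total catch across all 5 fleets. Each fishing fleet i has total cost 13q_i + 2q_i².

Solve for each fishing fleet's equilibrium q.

A representative fishing fleet's profit is π_i = q_i(79 − Q) − 13q_i − 2q_i², with Q = q_i + Σ_{j≠i} q_j.
First-order condition: 66 − 6q_i − Σ_{j≠i} q_j = 0.
In a symmetric equilibrium every fishing fleet chooses the same q, so Σ_{j≠i} q_j = 4q. The condition becomes 66 − 10q = 0, giving q = 66/10 = 6.6.

6.6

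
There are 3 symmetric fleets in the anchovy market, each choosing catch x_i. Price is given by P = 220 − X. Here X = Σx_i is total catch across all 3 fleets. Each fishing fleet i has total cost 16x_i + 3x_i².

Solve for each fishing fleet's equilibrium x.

A representative fishing fleet's profit is π_i = x_i(220 − X) − 16x_i − 3x_i², with X = x_i + Σ_{j≠i} x_j.
First-order condition: 204 − 8x_i − Σ_{j≠i} x_j = 0.
Imposing symmetry (x_j = x for all j) turns Σ_{j≠i} x_j into 2x, so 204 = 10x and x = 20.4.

20.4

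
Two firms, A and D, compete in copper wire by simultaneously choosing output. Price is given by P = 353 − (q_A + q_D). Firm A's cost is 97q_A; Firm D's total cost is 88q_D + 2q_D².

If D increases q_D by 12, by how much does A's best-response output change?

Firm A's profit: π = q_A(353 − (q_A + q_D)) − 97q_A.
∂π/∂q_A = 256 − 2q_A − q_D = 0, so q_A = 128 − 0.5q_D.
The reaction-function slope is −0.5, so a 12-unit rise in q_D moves q_A by −0.5 × 12 = −6. A's best response falls — the actions are strategic substitutes.

-6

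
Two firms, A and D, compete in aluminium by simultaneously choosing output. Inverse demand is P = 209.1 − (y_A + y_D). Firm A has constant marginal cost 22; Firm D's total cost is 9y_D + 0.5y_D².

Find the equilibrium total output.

114.86

Firm A's profit: π = y_A(209.1 − (y_A + y_D)) − 22y_A.
∂π/∂y_A = 187.1 − 2y_A − y_D = 0, so y_A = 93.55 − 0.5y_D.
For D: ∂π/∂y_D = 200.1 − 3y_D − y_A = 0 ⇒ y_D = 66.7 − (1/3)y_A.
Solving the two reaction functions simultaneously: (1 − (−0.5)(−1/3))y_A = 93.55 − 0.5·66.7, so (5/6)y_A = 60.2 and y_A = 72.24.
Then y_D = 66.7 − (1/3)·72.24 = 42.62.
Total output: 72.24 + 42.62 = 114.86.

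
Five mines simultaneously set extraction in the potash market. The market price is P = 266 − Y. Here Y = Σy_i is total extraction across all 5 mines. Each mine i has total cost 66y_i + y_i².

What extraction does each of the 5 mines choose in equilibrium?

A representative mine's profit is π_i = y_i(266 − Y) − 66y_i − y_i², with Y = y_i + Σ_{j≠i} y_j.
First-order condition: 200 − 4y_i − Σ_{j≠i} y_j = 0.
Imposing symmetry (y_j = y for all j) turns Σ_{j≠i} y_j into 4y, so 200 = 8y and y = 25.

25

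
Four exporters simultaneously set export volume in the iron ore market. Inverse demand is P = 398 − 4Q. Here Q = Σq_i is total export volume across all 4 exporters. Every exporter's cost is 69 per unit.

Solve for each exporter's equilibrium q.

A representative exporter's profit is π_i = q_i(398 − 4Q) − 69q_i, with Q = q_i + Σ_{j≠i} q_j.
First-order condition: 329 − 8q_i − 4Σ_{j≠i} q_j = 0.
In a symmetric equilibrium every exporter chooses the same q, so Σ_{j≠i} q_j = 3q. The condition becomes 329 − 20q = 0, giving q = 329/20 = 16.45.

16.45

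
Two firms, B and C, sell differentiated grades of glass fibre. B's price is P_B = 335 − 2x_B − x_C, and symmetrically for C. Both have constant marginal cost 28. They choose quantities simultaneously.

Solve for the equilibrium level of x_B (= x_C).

61.4

Firm B's profit: π = x_B(335 − 2x_B − x_C) − 28x_B.
∂π/∂x_B = 307 − 4x_B − x_C = 0 ⇒ x_B = 76.75 − 0.25x_C.
Setting x_B = x_C in the reaction function: x_B = 76.75 − 0.25x_B, so x_B = 76.75 / 1.25 = 61.4.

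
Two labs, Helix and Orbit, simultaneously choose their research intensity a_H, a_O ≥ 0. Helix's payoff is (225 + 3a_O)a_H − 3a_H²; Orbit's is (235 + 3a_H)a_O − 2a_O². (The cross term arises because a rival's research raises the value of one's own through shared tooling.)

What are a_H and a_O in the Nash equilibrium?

Expanding Helix's payoff: 225a_H + 3a_Oa_H − 3a_H².
∂π/∂a_H = 225 + 3a_O − 6a_H = 0, so a_H = 37.5 + 0.5a_O.
Likewise for Orbit: a_O = 58.75 + 0.75a_H.
Substituting the second reaction function into the first: a_H = 37.5 + 0.5(58.75 + 0.75a_H), which gives 0.625a_H = 66.875 ⇒ a_H = 107.
Then a_O = 58.75 + 0.75·107 = 139.

107, 139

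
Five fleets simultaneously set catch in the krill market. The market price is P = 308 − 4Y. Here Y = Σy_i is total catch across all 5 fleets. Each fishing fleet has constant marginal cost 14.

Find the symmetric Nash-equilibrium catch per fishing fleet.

A representative fishing fleet's profit is π_i = y_i(308 − 4Y) − 14y_i, with Y = y_i + Σ_{j≠i} y_j.
First-order condition: 294 − 8y_i − 4Σ_{j≠i} y_j = 0.
Imposing symmetry (y_j = y for all j) turns Σ_{j≠i} y_j into 4y, so 294 = 24y and y = 12.25.

12.25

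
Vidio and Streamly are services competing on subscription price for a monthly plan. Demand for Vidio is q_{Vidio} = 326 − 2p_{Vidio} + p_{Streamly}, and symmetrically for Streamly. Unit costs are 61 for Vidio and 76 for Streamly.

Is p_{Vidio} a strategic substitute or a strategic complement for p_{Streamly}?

Vidio's profit: π = (p_{Vidio} − 61)(326 − 2p_{Vidio} + p_{Streamly}).
∂π/∂p_{Vidio} = 448 − 4p_{Vidio} + p_{Streamly} = 0 ⇒ p_{Vidio} = 112 + 0.25p_{Streamly}.
The best-response slope dp_{Vidio}/dp_{Streamly} = 0.25 > 0: the reaction function is upward-sloping, so the choices are strategic complements.

strategic complements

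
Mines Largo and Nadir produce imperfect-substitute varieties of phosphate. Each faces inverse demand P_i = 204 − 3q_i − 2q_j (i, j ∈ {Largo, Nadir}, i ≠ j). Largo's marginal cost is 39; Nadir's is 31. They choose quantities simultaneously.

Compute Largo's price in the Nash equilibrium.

99.375

Mine Largo's profit: π = q_{Largo}(204 − 3q_{Largo} − 2q_{Nadir}) − 39q_{Largo}.
∂π/∂q_{Largo} = 165 − 6q_{Largo} − 2q_{Nadir} = 0 ⇒ q_{Largo} = 27.5 − (1/3)q_{Nadir}.
Similarly q_{Nadir} = 173/6 − (1/3)q_{Largo}.
Solving the two reaction functions simultaneously: (1 − (−1/3)(−1/3))q_{Largo} = 27.5 − (1/3)·(173/6), so (8/9)q_{Largo} = 161/9 and q_{Largo} = 20.125.
Then q_{Nadir} = 173/6 − (1/3)·20.125 = 22.125.
P_{Largo} = 204 − 3·20.125 − 2·22.125 = 99.375.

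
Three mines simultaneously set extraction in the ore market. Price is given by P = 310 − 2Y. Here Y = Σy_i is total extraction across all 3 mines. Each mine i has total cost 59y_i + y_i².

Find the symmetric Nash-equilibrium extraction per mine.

25.1

A representative mine's profit is π_i = y_i(310 − 2Y) − 59y_i − y_i², with Y = y_i + Σ_{j≠i} y_j.
First-order condition: 251 − 6y_i − 2Σ_{j≠i} y_j = 0.
With identical mines, set every y_j = y: then 251 − 6y − 4y = 0, i.e. y = 251/10 = 25.1.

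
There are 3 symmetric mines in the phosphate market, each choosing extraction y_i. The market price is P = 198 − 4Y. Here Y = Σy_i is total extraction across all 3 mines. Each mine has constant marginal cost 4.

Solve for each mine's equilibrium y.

12.125

A representative mine's profit is π_i = y_i(198 − 4Y) − 4y_i, with Y = y_i + Σ_{j≠i} y_j.
First-order condition: 194 − 8y_i − 4Σ_{j≠i} y_j = 0.
In a symmetric equilibrium every mine chooses the same y, so Σ_{j≠i} y_j = 2y. The condition becomes 194 − 16y = 0, giving y = 194/16 = 12.125.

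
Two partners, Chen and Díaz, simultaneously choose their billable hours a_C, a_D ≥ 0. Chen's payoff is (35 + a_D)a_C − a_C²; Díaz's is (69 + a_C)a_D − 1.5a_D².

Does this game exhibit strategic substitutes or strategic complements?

Expanding Chen's payoff: 35a_C + a_Da_C − a_C².
∂π/∂a_C = 35 + a_D − 2a_C = 0, so a_C = 17.5 + 0.5a_D.
The best-response slope da_C/da_D = 0.5 > 0: the reaction function is upward-sloping, so the choices are strategic complements.

strategic complements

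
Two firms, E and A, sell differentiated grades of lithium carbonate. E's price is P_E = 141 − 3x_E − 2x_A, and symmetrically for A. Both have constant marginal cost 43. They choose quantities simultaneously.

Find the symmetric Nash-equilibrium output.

Firm E's profit: π = x_E(141 − 3x_E − 2x_A) − 43x_E.
∂π/∂x_E = 98 − 6x_E − 2x_A = 0 ⇒ x_E = 49/3 − (1/3)x_A.
Setting x_E = x_A in the reaction function: x_E = 49/3 − (1/3)x_E, so x_E = (49/3) / (4/3) = 12.25.

12.25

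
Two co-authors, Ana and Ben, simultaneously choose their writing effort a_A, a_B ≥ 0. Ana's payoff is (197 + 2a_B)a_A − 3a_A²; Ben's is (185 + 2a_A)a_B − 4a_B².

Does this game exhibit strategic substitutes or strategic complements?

strategic complements

Expanding Ana's payoff: 197a_A + 2a_Ba_A − 3a_A².
∂π/∂a_A = 197 + 2a_B − 6a_A = 0, so a_A = 197/6 + (1/3)a_B.
The best-response slope da_A/da_B = 1/3 > 0: the reaction function is upward-sloping, so the choices are strategic complements.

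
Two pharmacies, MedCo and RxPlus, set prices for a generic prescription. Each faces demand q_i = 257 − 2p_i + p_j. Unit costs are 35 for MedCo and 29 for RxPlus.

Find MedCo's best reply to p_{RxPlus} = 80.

101.75

MedCo's profit: π = (p_{MedCo} − 35)(257 − 2p_{MedCo} + p_{RxPlus}).
∂π/∂p_{MedCo} = 327 − 4p_{MedCo} + p_{RxPlus} = 0 ⇒ p_{MedCo} = 81.75 + 0.25p_{RxPlus}.
At p_{RxPlus} = 80: p_{MedCo} = 81.75 + 0.25·80 = 101.75.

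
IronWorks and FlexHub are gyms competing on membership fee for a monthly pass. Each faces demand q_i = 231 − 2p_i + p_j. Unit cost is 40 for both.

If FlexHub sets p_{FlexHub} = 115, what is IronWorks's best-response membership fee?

IronWorks's profit: π = (p_{IronWorks} − 40)(231 − 2p_{IronWorks} + p_{FlexHub}).
∂π/∂p_{IronWorks} = 311 − 4p_{IronWorks} + p_{FlexHub} = 0 ⇒ p_{IronWorks} = 77.75 + 0.25p_{FlexHub}.
At p_{FlexHub} = 115: p_{IronWorks} = 77.75 + 0.25·115 = 106.5.

106.5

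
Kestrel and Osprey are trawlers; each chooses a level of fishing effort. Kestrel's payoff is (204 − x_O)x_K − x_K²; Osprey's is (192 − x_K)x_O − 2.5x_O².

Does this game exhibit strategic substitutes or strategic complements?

Expanding Kestrel's payoff: 204x_K − x_Ox_K − x_K².
∂π/∂x_K = 204 − x_O − 2x_K = 0, so x_K = 102 − 0.5x_O.
The best-response slope dx_K/dx_O = −0.5 < 0: the reaction function is downward-sloping, so the choices are strategic substitutes.

strategic substitutes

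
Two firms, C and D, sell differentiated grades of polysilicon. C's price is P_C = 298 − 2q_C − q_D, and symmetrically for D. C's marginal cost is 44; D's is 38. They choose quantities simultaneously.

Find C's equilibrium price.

Firm C's profit: π = q_C(298 − 2q_C − q_D) − 44q_C.
∂π/∂q_C = 254 − 4q_C − q_D = 0 ⇒ q_C = 63.5 − 0.25q_D.
Similarly q_D = 65 − 0.25q_C.
Solving the two reaction functions simultaneously: (1 − (−0.25)(−0.25))q_C = 63.5 − 0.25·65, so 0.9375q_C = 47.25 and q_C = 50.4.
Then q_D = 65 − 0.25·50.4 = 52.4.
P_C = 298 − 2·50.4 − 52.4 = 144.8.

144.8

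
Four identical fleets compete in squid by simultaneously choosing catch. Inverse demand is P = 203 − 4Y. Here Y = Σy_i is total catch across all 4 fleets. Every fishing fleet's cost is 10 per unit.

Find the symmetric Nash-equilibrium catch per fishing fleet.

9.65

A representative fishing fleet's profit is π_i = y_i(203 − 4Y) − 10y_i, with Y = y_i + Σ_{j≠i} y_j.
First-order condition: 193 − 8y_i − 4Σ_{j≠i} y_j = 0.
Imposing symmetry (y_j = y for all j) turns Σ_{j≠i} y_j into 3y, so 193 = 20y and y = 9.65.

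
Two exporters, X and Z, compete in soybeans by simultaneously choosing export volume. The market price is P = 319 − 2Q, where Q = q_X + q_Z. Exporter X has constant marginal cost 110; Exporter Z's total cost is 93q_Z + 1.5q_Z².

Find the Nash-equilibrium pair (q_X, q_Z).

42.125, 20.25

Exporter X's profit: π = q_X(319 − 2(q_X + q_Z)) − 110q_X.
∂π/∂q_X = 209 − 4q_X − 2q_Z = 0, so q_X = 52.25 − 0.5q_Z.
For Z: ∂π/∂q_Z = 226 − 7q_Z − 2q_X = 0 ⇒ q_Z = 226/7 − (2/7)q_X.
Substituting the second reaction function into the first: q_X = 52.25 − 0.5(226/7 − (2/7)q_X), which gives (6/7)q_X = 1011/28 ⇒ q_X = 42.125.
Then q_Z = 226/7 − (2/7)·42.125 = 20.25.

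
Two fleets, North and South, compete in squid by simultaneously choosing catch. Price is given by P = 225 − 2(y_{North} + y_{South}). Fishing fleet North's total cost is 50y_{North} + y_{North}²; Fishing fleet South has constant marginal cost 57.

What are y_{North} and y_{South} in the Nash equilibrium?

18.2, 32.9

Fishing fleet North's profit: π = y_{North}(225 − 2(y_{North} + y_{South})) − 50y_{North} − y_{North}².
∂π/∂y_{North} = 175 − 6y_{North} − 2y_{South} = 0, so y_{North} = 175/6 − (1/3)y_{South}.
For South: ∂π/∂y_{South} = 168 − 4y_{South} − 2y_{North} = 0 ⇒ y_{South} = 42 − 0.5y_{North}.
Solving the two reaction functions simultaneously: (1 − (−1/3)(−0.5))y_{North} = 175/6 − (1/3)·42, so (5/6)y_{North} = 91/6 and y_{North} = 18.2.
Then y_{South} = 42 − 0.5·18.2 = 32.9.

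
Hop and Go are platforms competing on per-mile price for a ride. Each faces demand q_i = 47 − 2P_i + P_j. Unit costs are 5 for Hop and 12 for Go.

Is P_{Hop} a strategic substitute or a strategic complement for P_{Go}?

Hop's profit: π = (P_{Hop} − 5)(47 − 2P_{Hop} + P_{Go}).
∂π/∂P_{Hop} = 57 − 4P_{Hop} + P_{Go} = 0 ⇒ P_{Hop} = 14.25 + 0.25P_{Go}.
The best-response slope dP_{Hop}/dP_{Go} = 0.25 > 0: the reaction function is upward-sloping, so the choices are strategic complements.

strategic complements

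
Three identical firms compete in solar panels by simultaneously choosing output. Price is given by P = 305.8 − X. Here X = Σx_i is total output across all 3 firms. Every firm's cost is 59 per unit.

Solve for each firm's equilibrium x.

61.7

A representative firm's profit is π_i = x_i(305.8 − X) − 59x_i, with X = x_i + Σ_{j≠i} x_j.
First-order condition: 246.8 − 2x_i − Σ_{j≠i} x_j = 0.
With identical firms, set every x_j = x: then 246.8 − 2x − 2x = 0, i.e. x = 246.8/4 = 61.7.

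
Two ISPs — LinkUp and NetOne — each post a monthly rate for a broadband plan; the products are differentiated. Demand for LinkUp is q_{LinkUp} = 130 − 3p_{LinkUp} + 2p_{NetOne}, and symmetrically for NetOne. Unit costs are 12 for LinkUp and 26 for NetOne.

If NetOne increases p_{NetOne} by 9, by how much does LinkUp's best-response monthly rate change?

3

LinkUp's profit: π = (p_{LinkUp} − 12)(130 − 3p_{LinkUp} + 2p_{NetOne}).
∂π/∂p_{LinkUp} = 166 − 6p_{LinkUp} + 2p_{NetOne} = 0 ⇒ p_{LinkUp} = 83/3 + (1/3)p_{NetOne}.
The reaction-function slope is 1/3, so a 9-unit rise in p_{NetOne} moves p_{LinkUp} by 1/3 × 9 = 3. LinkUp's best response rises — the actions are strategic complements.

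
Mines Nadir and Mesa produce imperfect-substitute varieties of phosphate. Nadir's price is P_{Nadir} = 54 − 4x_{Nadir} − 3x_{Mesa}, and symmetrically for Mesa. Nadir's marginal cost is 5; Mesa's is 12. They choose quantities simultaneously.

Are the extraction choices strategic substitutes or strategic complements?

Mine Nadir's profit: π = x_{Nadir}(54 − 4x_{Nadir} − 3x_{Mesa}) − 5x_{Nadir}.
∂π/∂x_{Nadir} = 49 − 8x_{Nadir} − 3x_{Mesa} = 0 ⇒ x_{Nadir} = 6.125 − 0.375x_{Mesa}.
The best-response slope dx_{Nadir}/dx_{Mesa} = −0.375 < 0: the reaction function is downward-sloping, so the choices are strategic substitutes.

strategic substitutes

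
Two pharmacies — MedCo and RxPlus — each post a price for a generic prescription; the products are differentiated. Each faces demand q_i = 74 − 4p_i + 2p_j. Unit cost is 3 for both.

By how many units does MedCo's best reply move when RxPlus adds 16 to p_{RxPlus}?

MedCo's profit: π = (p_{MedCo} − 3)(74 − 4p_{MedCo} + 2p_{RxPlus}).
∂π/∂p_{MedCo} = 86 − 8p_{MedCo} + 2p_{RxPlus} = 0 ⇒ p_{MedCo} = 10.75 + 0.25p_{RxPlus}.
The reaction-function slope is 0.25, so a 16-unit rise in p_{RxPlus} moves p_{MedCo} by 0.25 × 16 = 4. MedCo's best response rises — the actions are strategic complements.

4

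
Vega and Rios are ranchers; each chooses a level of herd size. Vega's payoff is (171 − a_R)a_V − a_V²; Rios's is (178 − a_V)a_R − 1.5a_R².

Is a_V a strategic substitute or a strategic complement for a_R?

Expanding Vega's payoff: 171a_V − a_Ra_V − a_V².
∂π/∂a_V = 171 − a_R − 2a_V = 0, so a_V = 85.5 − 0.5a_R.
The best-response slope da_V/da_R = −0.5 < 0: the reaction function is downward-sloping, so the choices are strategic substitutes.

strategic substitutes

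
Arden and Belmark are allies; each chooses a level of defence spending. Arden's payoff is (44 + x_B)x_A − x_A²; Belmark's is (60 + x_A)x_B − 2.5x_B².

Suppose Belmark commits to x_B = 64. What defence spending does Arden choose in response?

Expanding Arden's payoff: 44x_A + x_Bx_A − x_A².
∂π/∂x_A = 44 + x_B − 2x_A = 0, so x_A = 22 + 0.5x_B.
At x_B = 64: x_A = 22 + 0.5·64 = 54.

54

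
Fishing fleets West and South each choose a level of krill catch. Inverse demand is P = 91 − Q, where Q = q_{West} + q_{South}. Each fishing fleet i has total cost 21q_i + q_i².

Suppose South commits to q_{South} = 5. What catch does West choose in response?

16.25

Fishing fleet West's profit: π = q_{West}(91 − (q_{West} + q_{South})) − 21q_{West} − q_{West}².
∂π/∂q_{West} = 70 − 4q_{West} − q_{South} = 0, so q_{West} = 17.5 − 0.25q_{South}.
At q_{South} = 5: q_{West} = 17.5 − 0.25·5 = 16.25.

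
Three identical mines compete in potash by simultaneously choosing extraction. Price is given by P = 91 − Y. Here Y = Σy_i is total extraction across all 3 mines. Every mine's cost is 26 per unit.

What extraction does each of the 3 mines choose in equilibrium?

16.25

A representative mine's profit is π_i = y_i(91 − Y) − 26y_i, with Y = y_i + Σ_{j≠i} y_j.
First-order condition: 65 − 2y_i − Σ_{j≠i} y_j = 0.
In a symmetric equilibrium every mine chooses the same y, so Σ_{j≠i} y_j = 2y. The condition becomes 65 − 4y = 0, giving y = 65/4 = 16.25.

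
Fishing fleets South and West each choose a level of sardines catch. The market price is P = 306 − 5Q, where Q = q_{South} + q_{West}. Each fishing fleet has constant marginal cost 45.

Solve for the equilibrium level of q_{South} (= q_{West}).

17.4

Fishing fleet South's profit: π = q_{South}(306 − 5(q_{South} + q_{West})) − 45q_{South}.
∂π/∂q_{South} = 261 − 10q_{South} − 5q_{West} = 0, so q_{South} = 26.1 − 0.5q_{West}.
By symmetry q_{West} = q_{South}; substituting into the reaction function, 1.5q_{South} = 26.1 and q_{South} = 17.4.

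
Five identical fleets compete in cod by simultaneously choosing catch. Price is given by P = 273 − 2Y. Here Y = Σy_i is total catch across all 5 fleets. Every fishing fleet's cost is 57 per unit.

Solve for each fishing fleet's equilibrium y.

18

A representative fishing fleet's profit is π_i = y_i(273 − 2Y) − 57y_i, with Y = y_i + Σ_{j≠i} y_j.
First-order condition: 216 − 4y_i − 2Σ_{j≠i} y_j = 0.
With identical fishing fleets, set every y_j = y: then 216 − 4y − 8y = 0, i.e. y = 216/12 = 18.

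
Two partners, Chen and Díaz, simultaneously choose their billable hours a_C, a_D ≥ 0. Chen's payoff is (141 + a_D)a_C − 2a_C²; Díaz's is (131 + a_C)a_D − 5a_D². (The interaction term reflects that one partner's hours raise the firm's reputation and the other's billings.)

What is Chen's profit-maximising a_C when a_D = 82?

Expanding Chen's payoff: 141a_C + a_Da_C − 2a_C².
∂π/∂a_C = 141 + a_D − 4a_C = 0, so a_C = 35.25 + 0.25a_D.
At a_D = 82: a_C = 35.25 + 0.25·82 = 55.75.

55.75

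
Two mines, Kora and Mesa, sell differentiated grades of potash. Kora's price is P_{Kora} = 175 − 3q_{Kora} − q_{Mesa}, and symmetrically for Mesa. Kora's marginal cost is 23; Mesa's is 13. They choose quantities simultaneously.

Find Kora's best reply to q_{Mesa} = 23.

Mine Kora's profit: π = q_{Kora}(175 − 3q_{Kora} − q_{Mesa}) − 23q_{Kora}.
∂π/∂q_{Kora} = 152 − 6q_{Kora} − q_{Mesa} = 0 ⇒ q_{Kora} = 76/3 − (1/6)q_{Mesa}.
At q_{Mesa} = 23: q_{Kora} = 76/3 − (1/6)·23 = 21.5.

21.5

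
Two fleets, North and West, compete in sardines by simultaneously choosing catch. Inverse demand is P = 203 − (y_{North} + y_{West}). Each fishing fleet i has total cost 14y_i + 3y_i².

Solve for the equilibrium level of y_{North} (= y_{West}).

21

Fishing fleet North's profit: π = y_{North}(203 − (y_{North} + y_{West})) − 14y_{North} − 3y_{North}².
∂π/∂y_{North} = 189 − 8y_{North} − y_{West} = 0, so y_{North} = 23.625 − 0.125y_{West}.
By symmetry y_{West} = y_{North}; substituting into the reaction function, 1.125y_{North} = 23.625 and y_{North} = 21.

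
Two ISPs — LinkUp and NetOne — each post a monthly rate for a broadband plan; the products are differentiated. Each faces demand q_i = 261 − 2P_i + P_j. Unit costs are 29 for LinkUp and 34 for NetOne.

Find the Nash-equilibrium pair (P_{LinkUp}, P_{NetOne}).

107, 109

LinkUp's profit: π = (P_{LinkUp} − 29)(261 − 2P_{LinkUp} + P_{NetOne}).
∂π/∂P_{LinkUp} = 319 − 4P_{LinkUp} + P_{NetOne} = 0 ⇒ P_{LinkUp} = 79.75 + 0.25P_{NetOne}.
Similarly P_{NetOne} = 82.25 + 0.25P_{LinkUp}.
Solving the two reaction functions simultaneously: (1 − (0.25)(0.25))P_{LinkUp} = 79.75 + 0.25·82.25, so 0.9375P_{LinkUp} = 100.3125 and P_{LinkUp} = 107.
Then P_{NetOne} = 82.25 + 0.25·107 = 109.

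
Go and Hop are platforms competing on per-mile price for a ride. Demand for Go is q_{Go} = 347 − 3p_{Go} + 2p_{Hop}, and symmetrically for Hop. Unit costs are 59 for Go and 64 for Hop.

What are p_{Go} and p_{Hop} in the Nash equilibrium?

131.9375, 133.8125

Go's profit: π = (p_{Go} − 59)(347 − 3p_{Go} + 2p_{Hop}).
∂π/∂p_{Go} = 524 − 6p_{Go} + 2p_{Hop} = 0 ⇒ p_{Go} = 262/3 + (1/3)p_{Hop}.
Similarly p_{Hop} = 539/6 + (1/3)p_{Go}.
Plugging p_{Hop} into Go's best response: p_{Go} = 262/3 + (1/3)(539/6 + (1/3)p_{Go}) ⇒ (8/9)p_{Go} = 2111/18, so p_{Go} = 131.9375.
Then p_{Hop} = 539/6 + (1/3)·131.9375 = 133.8125.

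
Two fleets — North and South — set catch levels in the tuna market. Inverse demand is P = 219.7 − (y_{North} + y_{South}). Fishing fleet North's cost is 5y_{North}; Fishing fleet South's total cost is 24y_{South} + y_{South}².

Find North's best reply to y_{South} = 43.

Fishing fleet North's profit: π = y_{North}(219.7 − (y_{North} + y_{South})) − 5y_{North}.
∂π/∂y_{North} = 214.7 − 2y_{North} − y_{South} = 0, so y_{North} = 107.35 − 0.5y_{South}.
At y_{South} = 43: y_{North} = 107.35 − 0.5·43 = 85.85.

85.85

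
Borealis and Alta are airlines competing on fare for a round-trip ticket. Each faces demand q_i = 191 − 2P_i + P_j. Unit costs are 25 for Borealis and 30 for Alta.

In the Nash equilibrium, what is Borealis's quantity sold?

Borealis's profit: π = (P_{Borealis} − 25)(191 − 2P_{Borealis} + P_{Alta}).
∂π/∂P_{Borealis} = 241 − 4P_{Borealis} + P_{Alta} = 0 ⇒ P_{Borealis} = 60.25 + 0.25P_{Alta}.
Similarly P_{Alta} = 62.75 + 0.25P_{Borealis}.
Plugging P_{Alta} into Borealis's best response: P_{Borealis} = 60.25 + 0.25(62.75 + 0.25P_{Borealis}) ⇒ 0.9375P_{Borealis} = 75.9375, so P_{Borealis} = 81.
Then P_{Alta} = 62.75 + 0.25·81 = 83.
q_{Borealis} = 191 − 2·81 + 83 = 112.

112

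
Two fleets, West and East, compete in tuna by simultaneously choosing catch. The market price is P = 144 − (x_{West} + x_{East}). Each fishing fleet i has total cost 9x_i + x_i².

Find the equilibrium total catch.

Fishing fleet West's profit: π = x_{West}(144 − (x_{West} + x_{East})) − 9x_{West} − x_{West}².
∂π/∂x_{West} = 135 − 4x_{West} − x_{East} = 0, so x_{West} = 33.75 − 0.25x_{East}.
The game is symmetric, so in equilibrium x_{East} = x_{West}: the reaction function gives 1.25x_{West} = 33.75, hence x_{West} = 27.
Total catch: 27 + 27 = 54.

54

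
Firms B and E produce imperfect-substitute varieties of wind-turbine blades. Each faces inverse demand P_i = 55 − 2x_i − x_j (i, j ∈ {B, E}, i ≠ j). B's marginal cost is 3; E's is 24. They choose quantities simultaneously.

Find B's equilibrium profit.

278.48

Firm B's profit: π = x_B(55 − 2x_B − x_E) − 3x_B.
∂π/∂x_B = 52 − 4x_B − x_E = 0 ⇒ x_B = 13 − 0.25x_E.
Similarly x_E = 7.75 − 0.25x_B.
Solving the two reaction functions simultaneously: (1 − (−0.25)(−0.25))x_B = 13 − 0.25·7.75, so 0.9375x_B = 11.0625 and x_B = 11.8.
Then x_E = 7.75 − 0.25·11.8 = 4.8.
P_B = 55 − 2·11.8 − 4.8 = 26.6.
Profit = (26.6 − 3)·11.8 = 278.48.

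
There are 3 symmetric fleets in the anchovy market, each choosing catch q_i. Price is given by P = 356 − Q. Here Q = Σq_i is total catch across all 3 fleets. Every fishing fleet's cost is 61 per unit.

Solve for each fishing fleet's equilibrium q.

A representative fishing fleet's profit is π_i = q_i(356 − Q) − 61q_i, with Q = q_i + Σ_{j≠i} q_j.
First-order condition: 295 − 2q_i − Σ_{j≠i} q_j = 0.
In a symmetric equilibrium every fishing fleet chooses the same q, so Σ_{j≠i} q_j = 2q. The condition becomes 295 − 4q = 0, giving q = 295/4 = 73.75.

73.75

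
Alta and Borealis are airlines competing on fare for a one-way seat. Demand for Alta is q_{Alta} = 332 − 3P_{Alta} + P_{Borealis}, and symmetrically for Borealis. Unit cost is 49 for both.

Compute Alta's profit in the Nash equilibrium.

6570.72

Alta's profit: π = (P_{Alta} − 49)(332 − 3P_{Alta} + P_{Borealis}).
∂π/∂P_{Alta} = 479 − 6P_{Alta} + P_{Borealis} = 0 ⇒ P_{Alta} = 479/6 + (1/6)P_{Borealis}.
Setting P_{Alta} = P_{Borealis} in the reaction function: P_{Alta} = 479/6 + (1/6)P_{Alta}, so P_{Alta} = (479/6) / (5/6) = 95.8.
q_{Alta} = 332 − 3·95.8 + 95.8 = 140.4.
Profit = (95.8 − 49)·140.4 = 6570.72.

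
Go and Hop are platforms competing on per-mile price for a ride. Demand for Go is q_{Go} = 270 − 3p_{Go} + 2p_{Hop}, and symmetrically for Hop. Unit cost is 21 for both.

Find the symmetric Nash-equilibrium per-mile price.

83.25

Go's profit: π = (p_{Go} − 21)(270 − 3p_{Go} + 2p_{Hop}).
∂π/∂p_{Go} = 333 − 6p_{Go} + 2p_{Hop} = 0 ⇒ p_{Go} = 55.5 + (1/3)p_{Hop}.
The game is symmetric, so in equilibrium p_{Hop} = p_{Go}: the reaction function gives (2/3)p_{Go} = 55.5, hence p_{Go} = 83.25.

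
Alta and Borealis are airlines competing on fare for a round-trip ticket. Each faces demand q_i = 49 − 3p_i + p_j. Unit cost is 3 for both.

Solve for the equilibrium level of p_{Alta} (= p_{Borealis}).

11.6

Alta's profit: π = (p_{Alta} − 3)(49 − 3p_{Alta} + p_{Borealis}).
∂π/∂p_{Alta} = 58 − 6p_{Alta} + p_{Borealis} = 0 ⇒ p_{Alta} = 29/3 + (1/6)p_{Borealis}.
By symmetry p_{Borealis} = p_{Alta}; substituting into the reaction function, (5/6)p_{Alta} = 29/3 and p_{Alta} = 11.6.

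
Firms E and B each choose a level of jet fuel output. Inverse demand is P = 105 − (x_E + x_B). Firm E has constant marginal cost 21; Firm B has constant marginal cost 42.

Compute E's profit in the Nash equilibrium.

Firm E's profit: π = x_E(105 − (x_E + x_B)) − 21x_E.
∂π/∂x_E = 84 − 2x_E − x_B = 0, so x_E = 42 − 0.5x_B.
By the same steps for B: x_B = 31.5 − 0.5x_E.
Solving the two reaction functions simultaneously: (1 − (−0.5)(−0.5))x_E = 42 − 0.5·31.5, so 0.75x_E = 26.25 and x_E = 35.
Then x_B = 31.5 − 0.5·35 = 14.
Price P = 105 − 49 = 56.
E's profit: (56 − 21)·35 = 1225.

1225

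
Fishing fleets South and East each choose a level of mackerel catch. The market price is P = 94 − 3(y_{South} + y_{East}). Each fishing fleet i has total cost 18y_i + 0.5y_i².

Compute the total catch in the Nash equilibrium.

Fishing fleet South's profit: π = y_{South}(94 − 3(y_{South} + y_{East})) − 18y_{South} − 0.5y_{South}².
∂π/∂y_{South} = 76 − 7y_{South} − 3y_{East} = 0, so y_{South} = 76/7 − (3/7)y_{East}.
By symmetry y_{East} = y_{South}; substituting into the reaction function, (10/7)y_{South} = 76/7 and y_{South} = 7.6.
Total catch: 7.6 + 7.6 = 15.2.

15.2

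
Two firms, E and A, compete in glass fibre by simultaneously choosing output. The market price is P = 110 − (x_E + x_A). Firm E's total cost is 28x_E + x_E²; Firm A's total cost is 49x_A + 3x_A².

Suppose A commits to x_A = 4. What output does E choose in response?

Firm E's profit: π = x_E(110 − (x_E + x_A)) − 28x_E − x_E².
∂π/∂x_E = 82 − 4x_E − x_A = 0, so x_E = 20.5 − 0.25x_A.
At x_A = 4: x_E = 20.5 − 0.25·4 = 19.5.

19.5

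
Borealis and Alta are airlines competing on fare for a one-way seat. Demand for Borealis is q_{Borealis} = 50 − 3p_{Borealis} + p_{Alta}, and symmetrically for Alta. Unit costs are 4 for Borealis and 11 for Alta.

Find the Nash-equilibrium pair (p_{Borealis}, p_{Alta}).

Borealis's profit: π = (p_{Borealis} − 4)(50 − 3p_{Borealis} + p_{Alta}).
∂π/∂p_{Borealis} = 62 − 6p_{Borealis} + p_{Alta} = 0 ⇒ p_{Borealis} = 31/3 + (1/6)p_{Alta}.
Similarly p_{Alta} = 83/6 + (1/6)p_{Borealis}.
Substituting the second reaction function into the first: p_{Borealis} = 31/3 + (1/6)(83/6 + (1/6)p_{Borealis}), which gives (35/36)p_{Borealis} = 455/36 ⇒ p_{Borealis} = 13.
Then p_{Alta} = 83/6 + (1/6)·13 = 16.

13, 16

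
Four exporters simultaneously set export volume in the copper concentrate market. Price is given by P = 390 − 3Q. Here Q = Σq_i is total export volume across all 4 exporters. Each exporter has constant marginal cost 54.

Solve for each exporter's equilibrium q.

A representative exporter's profit is π_i = q_i(390 − 3Q) − 54q_i, with Q = q_i + Σ_{j≠i} q_j.
First-order condition: 336 − 6q_i − 3Σ_{j≠i} q_j = 0.
In a symmetric equilibrium every exporter chooses the same q, so Σ_{j≠i} q_j = 3q. The condition becomes 336 − 15q = 0, giving q = 336/15 = 22.4.

22.4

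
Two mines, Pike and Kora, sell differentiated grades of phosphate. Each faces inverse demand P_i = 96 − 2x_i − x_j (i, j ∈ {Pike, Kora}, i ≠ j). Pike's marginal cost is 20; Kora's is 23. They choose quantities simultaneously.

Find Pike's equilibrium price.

Mine Pike's profit: π = x_{Pike}(96 − 2x_{Pike} − x_{Kora}) − 20x_{Pike}.
∂π/∂x_{Pike} = 76 − 4x_{Pike} − x_{Kora} = 0 ⇒ x_{Pike} = 19 − 0.25x_{Kora}.
Similarly x_{Kora} = 18.25 − 0.25x_{Pike}.
Substituting the second reaction function into the first: x_{Pike} = 19 − 0.25(18.25 − 0.25x_{Pike}), which gives 0.9375x_{Pike} = 14.4375 ⇒ x_{Pike} = 15.4.
Then x_{Kora} = 18.25 − 0.25·15.4 = 14.4.
P_{Pike} = 96 − 2·15.4 − 14.4 = 50.8.

50.8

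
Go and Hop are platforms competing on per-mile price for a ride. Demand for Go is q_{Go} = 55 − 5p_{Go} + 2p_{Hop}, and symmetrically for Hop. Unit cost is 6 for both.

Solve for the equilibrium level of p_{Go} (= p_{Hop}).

10.625

Go's profit: π = (p_{Go} − 6)(55 − 5p_{Go} + 2p_{Hop}).
∂π/∂p_{Go} = 85 − 10p_{Go} + 2p_{Hop} = 0 ⇒ p_{Go} = 8.5 + 0.2p_{Hop}.
Setting p_{Go} = p_{Hop} in the reaction function: p_{Go} = 8.5 + 0.2p_{Go}, so p_{Go} = 8.5 / 0.8 = 10.625.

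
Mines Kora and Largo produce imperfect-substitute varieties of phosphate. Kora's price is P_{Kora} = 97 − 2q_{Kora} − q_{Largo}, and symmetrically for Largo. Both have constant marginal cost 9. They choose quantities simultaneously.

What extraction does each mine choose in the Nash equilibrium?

Mine Kora's profit: π = q_{Kora}(97 − 2q_{Kora} − q_{Largo}) − 9q_{Kora}.
∂π/∂q_{Kora} = 88 − 4q_{Kora} − q_{Largo} = 0 ⇒ q_{Kora} = 22 − 0.25q_{Largo}.
Setting q_{Kora} = q_{Largo} in the reaction function: q_{Kora} = 22 − 0.25q_{Kora}, so q_{Kora} = 22 / 1.25 = 17.6.

17.6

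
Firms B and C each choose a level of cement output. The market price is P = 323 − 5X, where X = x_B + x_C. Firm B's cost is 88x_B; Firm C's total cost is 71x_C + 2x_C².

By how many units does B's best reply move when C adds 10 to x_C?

Firm B's profit: π = x_B(323 − 5(x_B + x_C)) − 88x_B.
∂π/∂x_B = 235 − 10x_B − 5x_C = 0, so x_B = 23.5 − 0.5x_C.
The reaction-function slope is −0.5, so a 10-unit rise in x_C moves x_B by −0.5 × 10 = −5. B's best response falls — the actions are strategic substitutes.

-5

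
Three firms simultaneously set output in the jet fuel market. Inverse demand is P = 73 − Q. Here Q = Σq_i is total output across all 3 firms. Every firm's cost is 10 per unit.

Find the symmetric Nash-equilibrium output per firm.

A representative firm's profit is π_i = q_i(73 − Q) − 10q_i, with Q = q_i + Σ_{j≠i} q_j.
First-order condition: 63 − 2q_i − Σ_{j≠i} q_j = 0.
Imposing symmetry (q_j = q for all j) turns Σ_{j≠i} q_j into 2q, so 63 = 4q and q = 15.75.

15.75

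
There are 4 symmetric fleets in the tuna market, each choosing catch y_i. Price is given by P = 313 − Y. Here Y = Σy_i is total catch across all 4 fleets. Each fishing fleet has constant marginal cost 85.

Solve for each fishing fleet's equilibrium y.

A representative fishing fleet's profit is π_i = y_i(313 − Y) − 85y_i, with Y = y_i + Σ_{j≠i} y_j.
First-order condition: 228 − 2y_i − Σ_{j≠i} y_j = 0.
With identical fishing fleets, set every y_j = y: then 228 − 2y − 3y = 0, i.e. y = 228/5 = 45.6.

45.6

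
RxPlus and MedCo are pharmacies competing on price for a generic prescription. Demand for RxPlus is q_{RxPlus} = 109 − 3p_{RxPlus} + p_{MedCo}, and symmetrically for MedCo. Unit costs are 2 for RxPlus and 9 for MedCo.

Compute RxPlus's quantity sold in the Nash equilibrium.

RxPlus's profit: π = (p_{RxPlus} − 2)(109 − 3p_{RxPlus} + p_{MedCo}).
∂π/∂p_{RxPlus} = 115 − 6p_{RxPlus} + p_{MedCo} = 0 ⇒ p_{RxPlus} = 115/6 + (1/6)p_{MedCo}.
Similarly p_{MedCo} = 68/3 + (1/6)p_{RxPlus}.
Solving the two reaction functions simultaneously: (1 − (1/6)(1/6))p_{RxPlus} = 115/6 + (1/6)·(68/3), so (35/36)p_{RxPlus} = 413/18 and p_{RxPlus} = 23.6.
Then p_{MedCo} = 68/3 + (1/6)·23.6 = 26.6.
q_{RxPlus} = 109 − 3·23.6 + 26.6 = 64.8.

64.8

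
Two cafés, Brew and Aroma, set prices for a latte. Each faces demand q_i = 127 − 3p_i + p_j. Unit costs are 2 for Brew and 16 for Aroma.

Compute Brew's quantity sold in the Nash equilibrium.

77.4

Brew's profit: π = (p_{Brew} − 2)(127 − 3p_{Brew} + p_{Aroma}).
∂π/∂p_{Brew} = 133 − 6p_{Brew} + p_{Aroma} = 0 ⇒ p_{Brew} = 133/6 + (1/6)p_{Aroma}.
Similarly p_{Aroma} = 175/6 + (1/6)p_{Brew}.
Plugging p_{Aroma} into Brew's best response: p_{Brew} = 133/6 + (1/6)(175/6 + (1/6)p_{Brew}) ⇒ (35/36)p_{Brew} = 973/36, so p_{Brew} = 27.8.
Then p_{Aroma} = 175/6 + (1/6)·27.8 = 33.8.
q_{Brew} = 127 − 3·27.8 + 33.8 = 77.4.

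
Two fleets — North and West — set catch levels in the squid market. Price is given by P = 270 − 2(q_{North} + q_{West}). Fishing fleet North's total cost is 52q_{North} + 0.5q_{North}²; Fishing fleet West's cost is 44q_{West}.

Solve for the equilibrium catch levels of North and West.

Fishing fleet North's profit: π = q_{North}(270 − 2(q_{North} + q_{West})) − 52q_{North} − 0.5q_{North}².
∂π/∂q_{North} = 218 − 5q_{North} − 2q_{West} = 0, so q_{North} = 43.6 − 0.4q_{West}.
For West: ∂π/∂q_{West} = 226 − 4q_{West} − 2q_{North} = 0 ⇒ q_{West} = 56.5 − 0.5q_{North}.
Substituting the second reaction function into the first: q_{North} = 43.6 − 0.4(56.5 − 0.5q_{North}), which gives 0.8q_{North} = 21 ⇒ q_{North} = 26.25.
Then q_{West} = 56.5 − 0.5·26.25 = 43.375.

26.25, 43.375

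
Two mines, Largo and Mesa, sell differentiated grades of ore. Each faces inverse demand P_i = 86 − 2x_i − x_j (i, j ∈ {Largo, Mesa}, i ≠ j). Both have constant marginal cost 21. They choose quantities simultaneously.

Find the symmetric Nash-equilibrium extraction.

13

Mine Largo's profit: π = x_{Largo}(86 − 2x_{Largo} − x_{Mesa}) − 21x_{Largo}.
∂π/∂x_{Largo} = 65 − 4x_{Largo} − x_{Mesa} = 0 ⇒ x_{Largo} = 16.25 − 0.25x_{Mesa}.
By symmetry x_{Mesa} = x_{Largo}; substituting into the reaction function, 1.25x_{Largo} = 16.25 and x_{Largo} = 13.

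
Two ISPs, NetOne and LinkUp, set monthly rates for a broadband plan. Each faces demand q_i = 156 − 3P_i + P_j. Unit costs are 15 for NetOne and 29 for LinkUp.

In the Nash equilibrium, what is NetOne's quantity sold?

79.2

NetOne's profit: π = (P_{NetOne} − 15)(156 − 3P_{NetOne} + P_{LinkUp}).
∂π/∂P_{NetOne} = 201 − 6P_{NetOne} + P_{LinkUp} = 0 ⇒ P_{NetOne} = 33.5 + (1/6)P_{LinkUp}.
Similarly P_{LinkUp} = 40.5 + (1/6)P_{NetOne}.
Substituting the second reaction function into the first: P_{NetOne} = 33.5 + (1/6)(40.5 + (1/6)P_{NetOne}), which gives (35/36)P_{NetOne} = 40.25 ⇒ P_{NetOne} = 41.4.
Then P_{LinkUp} = 40.5 + (1/6)·41.4 = 47.4.
q_{NetOne} = 156 − 3·41.4 + 47.4 = 79.2.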